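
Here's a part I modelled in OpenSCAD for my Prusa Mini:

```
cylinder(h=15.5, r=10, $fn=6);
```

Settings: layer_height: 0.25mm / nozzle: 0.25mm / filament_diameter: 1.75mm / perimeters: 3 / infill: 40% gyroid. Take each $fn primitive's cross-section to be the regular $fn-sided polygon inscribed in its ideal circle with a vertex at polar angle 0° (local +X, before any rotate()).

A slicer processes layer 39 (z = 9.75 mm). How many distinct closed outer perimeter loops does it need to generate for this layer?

1

At z = 9.75 mm: the r=10 cylinder contributes a regular 6-gon of circumradius 10. The result has 1 disconnected region.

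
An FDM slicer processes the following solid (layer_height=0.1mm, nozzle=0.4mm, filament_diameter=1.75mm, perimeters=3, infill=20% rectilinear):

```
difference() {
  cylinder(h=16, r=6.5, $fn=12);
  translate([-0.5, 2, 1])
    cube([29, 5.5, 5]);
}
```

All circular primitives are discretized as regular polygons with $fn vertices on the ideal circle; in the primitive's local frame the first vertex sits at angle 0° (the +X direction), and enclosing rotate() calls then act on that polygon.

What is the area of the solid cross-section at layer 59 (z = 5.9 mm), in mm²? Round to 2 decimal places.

At z = 5.9 mm: the r=6.5 cylinder contributes a regular 12-gon of circumradius 6.5 (area = (12/2)·6.500²·sin(360°/12) = 126.75 mm²); the 29×5.5 cube at (-0.5, 2) contributes its full rectangle (area 159.50 mm²); After the difference (first − rest): starting from the r=6.5 cylinder (126.75 mm²), the 29×5.5 cube at (-0.5, 2) partially overlaps it — only the 21.44 mm² overlap (of its 159.50 mm²) is removed, clipping the outline — area = 105.31 mm². Overall, the cross-section is a single solid region. Net area = 105.31 mm².

105.31 mm²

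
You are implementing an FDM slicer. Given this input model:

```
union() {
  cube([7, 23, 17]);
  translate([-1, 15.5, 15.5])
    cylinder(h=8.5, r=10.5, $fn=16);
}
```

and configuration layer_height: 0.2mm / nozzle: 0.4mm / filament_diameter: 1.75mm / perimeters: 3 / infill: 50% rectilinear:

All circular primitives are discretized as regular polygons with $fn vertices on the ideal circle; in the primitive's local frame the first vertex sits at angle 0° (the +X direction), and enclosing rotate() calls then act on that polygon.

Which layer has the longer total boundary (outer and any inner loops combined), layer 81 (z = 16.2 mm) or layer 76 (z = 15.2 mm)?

Layer 81 (z = 16.2): the cube is present — its section is the full 7×23 rectangle (perimeter 60.00 mm); the r=10.5 cylinder at (-1, 15.5) contributes a regular 16-gon of circumradius 10.5 (perimeter = 2·16·10.500·sin(180°/16) = 65.55 mm); Combining (union): the regions partially overlap (shared area 115.58 mm²), so the edge portions inside another operand are dropped and the merged outline is re-measured after clipping — boundary = 78.93 mm. So its perimeter = 78.93 mm. Layer 76 (z = 15.2): the cube (footprint 7×23) is included at this height (perimeter 60.00 mm); the cylinder at (-1, 15.5) does not reach this height (z outside [15.5, 24]); Taking the union: only the 7×23 cube is present, so the union is just that shape — boundary = 60.00 mm. So its perimeter = 60.00 mm. Layer 81 is larger (78.93 vs 60.00 mm).

layer 81 (z = 16.2 mm)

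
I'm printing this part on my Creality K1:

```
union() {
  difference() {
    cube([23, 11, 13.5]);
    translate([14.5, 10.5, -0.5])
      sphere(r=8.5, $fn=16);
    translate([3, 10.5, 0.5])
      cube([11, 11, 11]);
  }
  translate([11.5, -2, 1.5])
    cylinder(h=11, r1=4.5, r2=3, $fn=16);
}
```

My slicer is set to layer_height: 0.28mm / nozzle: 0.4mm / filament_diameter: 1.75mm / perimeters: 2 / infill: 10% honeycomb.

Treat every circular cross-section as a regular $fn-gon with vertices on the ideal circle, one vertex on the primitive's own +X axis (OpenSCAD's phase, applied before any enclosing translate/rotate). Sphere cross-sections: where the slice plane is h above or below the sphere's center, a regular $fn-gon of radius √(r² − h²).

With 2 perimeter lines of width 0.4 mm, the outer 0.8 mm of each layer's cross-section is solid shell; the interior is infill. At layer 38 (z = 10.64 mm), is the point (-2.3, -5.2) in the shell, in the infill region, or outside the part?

At z = 10.64 mm: the cube is present — its section is the full 23×11 rectangle; the sphere at (14.5, 10.5) is not intersected at this z (|z−center|=11.140 > r=8.5); the 11×11 cube at (3, 10.5) contributes its full rectangle; Subtracting the remaining from the first: starting from the 23×11 cube, the 11×11 cube at (3, 10.5) partially overlaps it — only the 5.50 mm² overlap (of its 121.00 mm²) is removed, clipping the outline — 1 connected region; the cone at (11.5, -2) (r1=4.5→r2=3) has section circumradius 3.254 here — a regular 16-gon; Taking the union: the regions partially overlap (shared area 4.25 mm²), so overlapping operands fuse into one piece — 1 connected region. Overall, the cross-section is a single solid region. The nearest boundary edge runs (9.00, 0.00)→(0.00, 0.00); distance from the point to it = 5.69 mm. The point is not inside any of the regions above, so it lies outside the cross-section (5.69 mm from the nearest boundary).

outside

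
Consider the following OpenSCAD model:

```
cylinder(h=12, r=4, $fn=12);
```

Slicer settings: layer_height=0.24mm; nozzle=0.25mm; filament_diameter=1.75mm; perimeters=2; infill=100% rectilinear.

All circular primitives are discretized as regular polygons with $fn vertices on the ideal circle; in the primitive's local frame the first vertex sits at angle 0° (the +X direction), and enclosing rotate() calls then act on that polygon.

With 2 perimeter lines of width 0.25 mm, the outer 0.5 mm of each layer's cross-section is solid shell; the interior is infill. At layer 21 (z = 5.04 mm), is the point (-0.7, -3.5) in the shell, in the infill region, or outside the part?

At z = 5.04 mm: the cylinder: section is a regular 12-gon, circumradius r=4. Overall, the cross-section is a single solid region. The nearest boundary edge runs (-2.00, -3.46)→(-0.00, -4.00); distance from the point to it = 0.30 mm. The point is inside the cross-section, 0.30 mm from the nearest boundary — within the 0.5 mm shell band (2 × 0.25).

shell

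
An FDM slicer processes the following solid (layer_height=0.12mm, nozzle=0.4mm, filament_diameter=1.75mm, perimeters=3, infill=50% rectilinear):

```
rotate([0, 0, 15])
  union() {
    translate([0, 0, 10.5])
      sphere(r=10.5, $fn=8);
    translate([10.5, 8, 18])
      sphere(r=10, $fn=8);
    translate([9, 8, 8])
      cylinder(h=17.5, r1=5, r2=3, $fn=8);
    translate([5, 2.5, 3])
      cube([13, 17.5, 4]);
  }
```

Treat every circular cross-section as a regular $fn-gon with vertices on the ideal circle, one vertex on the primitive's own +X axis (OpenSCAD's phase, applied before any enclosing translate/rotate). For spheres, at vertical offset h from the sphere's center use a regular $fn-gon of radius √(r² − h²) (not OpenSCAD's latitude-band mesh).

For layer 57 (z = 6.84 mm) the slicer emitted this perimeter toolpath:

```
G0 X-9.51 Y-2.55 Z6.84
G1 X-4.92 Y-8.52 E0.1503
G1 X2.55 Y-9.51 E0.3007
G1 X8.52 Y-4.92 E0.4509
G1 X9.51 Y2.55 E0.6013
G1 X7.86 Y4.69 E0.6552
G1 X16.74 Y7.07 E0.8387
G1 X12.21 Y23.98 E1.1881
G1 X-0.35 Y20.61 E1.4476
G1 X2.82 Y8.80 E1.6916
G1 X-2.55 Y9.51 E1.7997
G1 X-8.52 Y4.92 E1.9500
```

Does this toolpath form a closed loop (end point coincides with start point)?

Start point (G0): (-9.51, -2.55). End point (last G1): the path does not return to the start — open.

no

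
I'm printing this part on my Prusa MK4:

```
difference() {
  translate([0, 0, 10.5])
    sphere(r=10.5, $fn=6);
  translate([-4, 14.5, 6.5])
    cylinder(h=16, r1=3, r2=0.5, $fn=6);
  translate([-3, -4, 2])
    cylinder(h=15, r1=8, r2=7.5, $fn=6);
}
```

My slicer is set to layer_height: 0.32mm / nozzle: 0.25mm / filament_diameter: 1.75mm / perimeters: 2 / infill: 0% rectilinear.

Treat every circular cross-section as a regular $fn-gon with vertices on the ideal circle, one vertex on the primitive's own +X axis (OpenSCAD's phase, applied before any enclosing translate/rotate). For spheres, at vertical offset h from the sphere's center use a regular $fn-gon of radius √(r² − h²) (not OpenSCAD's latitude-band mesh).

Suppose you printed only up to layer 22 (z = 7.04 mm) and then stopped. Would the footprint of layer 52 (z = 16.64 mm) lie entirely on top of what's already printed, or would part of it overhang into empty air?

part overhangs

Compare the two slices. At z = 7.04: the r=10.5 sphere slices to a regular 6-gon of circumradius 9.914 (√(r²−h²) with h=3.46 from center) (area = (6/2)·9.914²·sin(360°/6) = 255.33 mm²); the cone at (-4, 14.5) (r1=3→r2=0.5) has section circumradius 2.916 here — a regular 6-gon (area = (6/2)·2.916²·sin(360°/6) = 22.09 mm²); the cone at (-3, -4): at t=0.336 of its height the radius interpolates to r₁+(r₂−r₁)t = 7.832, giving a regular 6-gon of that circumradius (area = (6/2)·7.832²·sin(360°/6) = 159.37 mm²); After the difference (first − rest): starting from the r=10.5 sphere (255.33 mm²), the cone at (-4, 14.5) misses the remaining region (no effect); the cone at (-3, -4) partially overlaps it — only the 120.06 mm² overlap (of its 159.37 mm²) is removed, clipping the outline — area = 135.28 mm². At z = 16.64: the r=10.5 sphere slices to a regular 6-gon of circumradius 8.518 (√(r²−h²) with h=6.14 from center) (area = (6/2)·8.518²·sin(360°/6) = 188.49 mm²); the cone at (-4, 14.5): at t=0.634 of its height the radius interpolates to r₁+(r₂−r₁)t = 1.416, giving a regular 6-gon of that circumradius (area = (6/2)·1.416²·sin(360°/6) = 5.21 mm²); the cone at (-3, -4) (r1=8→r2=7.5) has section circumradius 7.512 here — a regular 6-gon (area = (6/2)·7.512²·sin(360°/6) = 146.61 mm²); After the difference (first − rest): starting from the r=10.5 sphere (188.49 mm²), the cone at (-4, 14.5) misses the remaining region (no effect); the cone at (-3, -4) partially overlaps it — only the 94.90 mm² overlap (of its 146.61 mm²) is removed, clipping the outline — area = 93.59 mm². Checking containment: at z = 16.64 the cross-section extends beyond the z = 7.04 cross-section by about 6.21 mm².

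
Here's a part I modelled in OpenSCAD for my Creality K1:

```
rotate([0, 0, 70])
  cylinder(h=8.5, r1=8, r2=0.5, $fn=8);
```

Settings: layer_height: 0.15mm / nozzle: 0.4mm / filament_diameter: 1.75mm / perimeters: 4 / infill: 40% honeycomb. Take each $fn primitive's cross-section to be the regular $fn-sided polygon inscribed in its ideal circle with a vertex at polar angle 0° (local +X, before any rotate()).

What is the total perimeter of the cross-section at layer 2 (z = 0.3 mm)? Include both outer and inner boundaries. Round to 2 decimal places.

At z = 0.3 mm: the cone contributes a regular 8-gon of circumradius 7.735 (interpolated between r1=8 and r2=0.5 at t=0.035) (perimeter = 2·8·7.735·sin(180°/8) = 47.36 mm); (rotated 70° about Z; rotation is an isometry so areas/perimeters/island counts are preserved). Overall, the cross-section is a single solid region. Total boundary length (outer) = 47.36 mm.

47.36 mm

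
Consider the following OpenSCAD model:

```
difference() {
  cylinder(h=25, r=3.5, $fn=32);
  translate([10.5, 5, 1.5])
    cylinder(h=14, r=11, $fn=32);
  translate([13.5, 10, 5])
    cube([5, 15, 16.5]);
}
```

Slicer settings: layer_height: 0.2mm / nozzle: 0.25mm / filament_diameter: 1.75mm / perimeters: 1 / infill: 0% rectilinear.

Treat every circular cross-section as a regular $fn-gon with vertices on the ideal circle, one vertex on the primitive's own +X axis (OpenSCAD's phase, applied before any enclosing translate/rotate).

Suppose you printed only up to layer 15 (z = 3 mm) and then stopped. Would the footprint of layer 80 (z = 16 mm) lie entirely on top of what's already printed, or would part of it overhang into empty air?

part overhangs

Compare the two slices. At z = 3: the cylinder: section is a regular 32-gon, circumradius r=3.5 (area = (32/2)·3.500²·sin(360°/32) = 38.24 mm²); the r=11 cylinder at (10.5, 5) contributes a regular 32-gon of circumradius 11 (area = (32/2)·11.000²·sin(360°/32) = 377.69 mm²); the cube at (13.5, 10) does not reach this height (z outside [5, 21.5]); Subtracting the remaining from the first: starting from the r=3.5 cylinder (38.24 mm²), the r=11 cylinder at (10.5, 5) partially overlaps it — only the 13.34 mm² overlap (of its 377.69 mm²) is removed, clipping the outline — area = 24.90 mm². At z = 16: the cylinder: section is a regular 32-gon, circumradius r=3.5 (area = (32/2)·3.500²·sin(360°/32) = 38.24 mm²); the cylinder at (10.5, 5) does not reach this height (z outside [1.5, 15.5]); the cube at (13.5, 10) (footprint 5×15) is included at this height (area 75.00 mm²); Subtracting the remaining from the first: starting from the r=3.5 cylinder (38.24 mm²), the 5×15 cube at (13.5, 10) misses the remaining region (no effect) — area = 38.24 mm². Checking containment: at z = 16 the cross-section extends beyond the z = 3 cross-section by about 13.34 mm².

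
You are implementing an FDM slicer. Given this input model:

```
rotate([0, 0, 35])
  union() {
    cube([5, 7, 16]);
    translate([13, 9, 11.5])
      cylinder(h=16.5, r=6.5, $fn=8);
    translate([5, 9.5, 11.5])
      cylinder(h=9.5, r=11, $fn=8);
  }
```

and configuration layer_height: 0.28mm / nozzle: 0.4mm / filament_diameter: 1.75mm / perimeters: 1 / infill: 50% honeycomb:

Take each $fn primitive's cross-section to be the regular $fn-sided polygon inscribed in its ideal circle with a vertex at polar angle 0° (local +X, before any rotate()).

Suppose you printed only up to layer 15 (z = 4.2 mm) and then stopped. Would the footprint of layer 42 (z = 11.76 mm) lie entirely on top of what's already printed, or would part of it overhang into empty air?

part overhangs

Compare the two slices. At z = 4.2: the 5×7 cube contributes its full rectangle (area 35.00 mm²); the cylinder at (13, 9) does not reach this height (z outside [11.5, 28]); the cylinder at (5, 9.5) is not intersected at this z (z outside [11.5, 21]); Combining (union): only the 5×7 cube is present, so the union is just that shape — area = 35.00 mm²; (whole slice rotated 35° about Z — lengths, areas and connectivity unchanged). At z = 11.76: the cube is present — its section is the full 5×7 rectangle (area 35.00 mm²); the r=6.5 cylinder at (13, 9) gives a regular 8-gon of circumradius 6.5 (constant along its height) (area = (8/2)·6.500²·sin(360°/8) = 119.50 mm²); the r=11 cylinder at (5, 9.5) gives a regular 8-gon of circumradius 11 (constant along its height) (area = (8/2)·11.000²·sin(360°/8) = 342.24 mm²); Taking the union: the regions partially overlap — summed areas 496.74 mm² minus the doubly-counted overlap 115.68 mm² gives 381.06 mm² — area = 381.06 mm²; (whole slice rotated 35° about Z — lengths, areas and connectivity unchanged). Checking containment: at z = 11.76 the cross-section extends beyond the z = 4.2 cross-section by about 346.06 mm².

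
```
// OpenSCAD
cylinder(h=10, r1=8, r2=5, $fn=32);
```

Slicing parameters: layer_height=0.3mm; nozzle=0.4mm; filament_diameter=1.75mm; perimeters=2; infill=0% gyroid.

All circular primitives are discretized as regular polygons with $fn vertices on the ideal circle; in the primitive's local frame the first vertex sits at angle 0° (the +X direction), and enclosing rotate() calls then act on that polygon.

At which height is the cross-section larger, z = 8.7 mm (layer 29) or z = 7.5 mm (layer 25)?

Layer 29 (z = 8.7): the cone (r1=8→r2=5) has section circumradius 5.390 here — a regular 32-gon (area = (32/2)·5.390²·sin(360°/32) = 90.68 mm²). So its area = 90.68 mm². Layer 25 (z = 7.5): the cone (r1=8→r2=5) has section circumradius 5.750 here — a regular 32-gon (area = (32/2)·5.750²·sin(360°/32) = 103.20 mm²). So its area = 103.20 mm². Layer 25 is larger (103.20 vs 90.68 mm²).

layer 25 (z = 7.5 mm)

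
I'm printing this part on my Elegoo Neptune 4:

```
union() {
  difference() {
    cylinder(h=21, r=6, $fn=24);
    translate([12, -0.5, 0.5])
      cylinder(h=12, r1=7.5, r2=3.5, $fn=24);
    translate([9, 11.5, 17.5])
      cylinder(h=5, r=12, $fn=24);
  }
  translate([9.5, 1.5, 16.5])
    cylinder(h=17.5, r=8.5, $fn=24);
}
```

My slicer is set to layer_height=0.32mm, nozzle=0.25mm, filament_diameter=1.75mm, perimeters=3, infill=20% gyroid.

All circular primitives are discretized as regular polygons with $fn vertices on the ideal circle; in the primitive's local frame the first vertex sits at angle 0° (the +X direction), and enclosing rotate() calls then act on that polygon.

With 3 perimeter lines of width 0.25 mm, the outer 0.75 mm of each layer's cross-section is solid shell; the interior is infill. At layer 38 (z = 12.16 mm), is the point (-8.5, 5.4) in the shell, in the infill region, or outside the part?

outside

At z = 12.16 mm: the r=6 cylinder contributes a regular 24-gon of circumradius 6; the cone at (12, -0.5) contributes a regular 24-gon of circumradius 3.613 (interpolated between r1=7.5 and r2=3.5 at t=0.972); the cylinder at (9, 11.5) is not intersected at this z (z outside [17.5, 22.5]); Subtracting the remaining from the first: starting from the r=6 cylinder, the cone at (12, -0.5) misses the remaining region (no effect) — 1 connected region; the cylinder at (9.5, 1.5) is not intersected at this z (z outside [16.5, 34]); Taking the union: only the result so far is present, so the union is just that shape — 1 connected region. Overall, the cross-section is a single solid region. The nearest boundary edge runs (-5.80, 1.55)→(-5.20, 3.00); distance from the point to it = 4.08 mm. The point is not inside any of the regions above, so it lies outside the cross-section (4.08 mm from the nearest boundary).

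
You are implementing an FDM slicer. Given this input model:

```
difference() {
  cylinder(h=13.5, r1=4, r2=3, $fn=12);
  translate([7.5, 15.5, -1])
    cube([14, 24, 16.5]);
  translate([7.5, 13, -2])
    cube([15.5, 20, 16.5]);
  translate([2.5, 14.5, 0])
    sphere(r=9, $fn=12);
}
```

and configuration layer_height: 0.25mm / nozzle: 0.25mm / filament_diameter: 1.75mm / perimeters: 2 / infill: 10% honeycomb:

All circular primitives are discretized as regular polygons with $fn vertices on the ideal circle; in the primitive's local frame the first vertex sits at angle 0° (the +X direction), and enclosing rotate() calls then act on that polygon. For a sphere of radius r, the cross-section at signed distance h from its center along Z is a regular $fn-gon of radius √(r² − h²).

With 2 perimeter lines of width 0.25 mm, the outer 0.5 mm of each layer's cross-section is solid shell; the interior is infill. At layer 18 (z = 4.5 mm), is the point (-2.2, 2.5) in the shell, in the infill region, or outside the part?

shell

At z = 4.5 mm: the cone (r1=4→r2=3) has section circumradius 3.667 here — a regular 12-gon; the cube at (7.5, 15.5) is present — its section is the full 14×24 rectangle; the 15.5×20 cube at (7.5, 13) contributes its full rectangle; the r=9 sphere at (2.5, 14.5) slices to a regular 12-gon of circumradius 7.794 (√(r²−h²) with h=4.5 from center); After the difference (first − rest): starting from the cone, the 14×24 cube at (7.5, 15.5) misses the remaining region (no effect); the 15.5×20 cube at (7.5, 13) misses the remaining region (no effect); the r=9 sphere at (2.5, 14.5) misses the remaining region (no effect) — 1 connected region. Overall, the cross-section is a single solid region. The nearest boundary edge runs (-3.18, 1.83)→(-1.83, 3.18); distance from the point to it = 0.22 mm. The point is inside the cross-section, 0.22 mm from the nearest boundary — within the 0.5 mm shell band (2 × 0.25).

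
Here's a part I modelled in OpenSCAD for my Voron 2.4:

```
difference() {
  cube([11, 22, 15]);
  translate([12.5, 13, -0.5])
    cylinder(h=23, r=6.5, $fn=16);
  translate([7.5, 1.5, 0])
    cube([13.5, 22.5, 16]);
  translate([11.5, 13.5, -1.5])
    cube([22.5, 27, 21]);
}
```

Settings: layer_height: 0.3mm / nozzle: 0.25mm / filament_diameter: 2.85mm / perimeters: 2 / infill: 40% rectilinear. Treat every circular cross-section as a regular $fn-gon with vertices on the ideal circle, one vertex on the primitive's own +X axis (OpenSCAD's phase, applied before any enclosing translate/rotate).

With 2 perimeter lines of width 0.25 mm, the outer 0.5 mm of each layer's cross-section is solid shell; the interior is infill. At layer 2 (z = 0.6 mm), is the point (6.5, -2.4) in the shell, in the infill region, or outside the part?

outside

At z = 0.6 mm: the cube is present — its section is the full 11×22 rectangle; the cylinder at (12.5, 13): section is a regular 16-gon, circumradius r=6.5; the 13.5×22.5 cube at (7.5, 1.5) contributes its full rectangle; the cube at (11.5, 13.5) is present — its section is the full 22.5×27 rectangle; After the difference (first − rest): starting from the 11×22 cube, the r=6.5 cylinder at (12.5, 13) partially overlaps it — only the 45.62 mm² overlap (of its 129.35 mm²) is removed, clipping the outline; the 13.5×22.5 cube at (7.5, 1.5) partially overlaps it — only the 33.87 mm² overlap (of its 303.75 mm²) is removed, clipping the outline; the 22.5×27 cube at (11.5, 13.5) misses the remaining region (no effect) — 1 connected region. Overall, the cross-section is a single solid region. The nearest boundary edge runs (11.00, 0.00)→(0.00, 0.00); distance from the point to it = 2.40 mm. The point is not inside any of the regions above, so it lies outside the cross-section (2.40 mm from the nearest boundary).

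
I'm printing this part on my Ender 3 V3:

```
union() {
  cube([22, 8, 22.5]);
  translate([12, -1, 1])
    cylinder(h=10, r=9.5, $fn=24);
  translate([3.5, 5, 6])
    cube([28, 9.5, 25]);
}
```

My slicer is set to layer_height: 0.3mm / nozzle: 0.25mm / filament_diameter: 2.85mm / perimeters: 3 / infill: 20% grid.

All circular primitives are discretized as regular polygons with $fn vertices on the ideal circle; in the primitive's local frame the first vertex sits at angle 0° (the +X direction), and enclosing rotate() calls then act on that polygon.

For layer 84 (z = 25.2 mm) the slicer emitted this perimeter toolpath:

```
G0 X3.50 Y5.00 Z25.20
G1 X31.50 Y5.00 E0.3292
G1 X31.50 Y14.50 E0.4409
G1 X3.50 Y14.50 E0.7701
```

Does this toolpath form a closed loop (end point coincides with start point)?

no

Start point (G0): (3.50, 5.00). End point (last G1): the path does not return to the start — open.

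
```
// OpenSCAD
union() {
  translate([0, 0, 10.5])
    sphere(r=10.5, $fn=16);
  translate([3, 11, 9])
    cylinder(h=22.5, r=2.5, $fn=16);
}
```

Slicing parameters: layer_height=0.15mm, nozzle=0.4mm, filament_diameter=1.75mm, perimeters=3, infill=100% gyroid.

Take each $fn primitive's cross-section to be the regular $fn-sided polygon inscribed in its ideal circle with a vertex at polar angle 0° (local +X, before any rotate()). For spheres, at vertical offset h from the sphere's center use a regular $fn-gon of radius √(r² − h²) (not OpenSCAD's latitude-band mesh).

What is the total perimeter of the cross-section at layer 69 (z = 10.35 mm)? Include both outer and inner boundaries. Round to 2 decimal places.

At z = 10.35 mm: the r=10.5 sphere contributes a regular 16-gon of circumradius √(10.5²−0.15²) = 10.499 (perimeter = 2·16·10.499·sin(180°/16) = 65.54 mm); the cylinder at (3, 11): section is a regular 16-gon, circumradius r=2.5 (perimeter = 2·16·2.500·sin(180°/16) = 15.61 mm); Merging all regions: the regions partially overlap (shared area 4.27 mm²), so the edge portions inside another operand are dropped and the merged outline is re-measured after clipping — boundary = 71.63 mm. Overall, the cross-section is a single solid region. Total boundary length (outer) = 71.63 mm.

71.63 mm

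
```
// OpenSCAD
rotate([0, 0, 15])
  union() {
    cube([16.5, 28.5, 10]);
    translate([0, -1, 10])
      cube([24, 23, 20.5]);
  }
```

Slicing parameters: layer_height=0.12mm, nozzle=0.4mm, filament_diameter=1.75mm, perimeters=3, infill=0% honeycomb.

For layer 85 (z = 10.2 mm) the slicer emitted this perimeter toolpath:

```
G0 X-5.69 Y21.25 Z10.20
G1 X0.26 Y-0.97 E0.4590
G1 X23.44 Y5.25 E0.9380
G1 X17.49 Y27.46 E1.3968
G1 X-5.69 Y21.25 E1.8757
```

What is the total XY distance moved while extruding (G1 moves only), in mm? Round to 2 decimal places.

Sum the Euclidean lengths of each G1 segment: total = 93.99 mm.

93.99 mm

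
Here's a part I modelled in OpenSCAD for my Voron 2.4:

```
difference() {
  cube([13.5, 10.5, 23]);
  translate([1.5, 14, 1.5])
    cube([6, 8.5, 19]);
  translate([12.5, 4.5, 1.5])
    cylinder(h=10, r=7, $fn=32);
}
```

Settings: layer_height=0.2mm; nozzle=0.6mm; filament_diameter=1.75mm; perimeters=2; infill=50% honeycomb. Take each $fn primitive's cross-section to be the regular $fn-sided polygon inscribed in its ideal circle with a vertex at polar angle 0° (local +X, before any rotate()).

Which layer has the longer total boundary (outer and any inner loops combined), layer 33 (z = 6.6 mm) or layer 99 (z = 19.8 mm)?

Layer 33 (z = 6.6): the 13.5×10.5 cube contributes its full rectangle (perimeter 48.00 mm); the 6×8.5 cube at (1.5, 14) contributes its full rectangle (perimeter 29.00 mm); the r=7 cylinder at (12.5, 4.5) gives a regular 32-gon of circumradius 7 (constant along its height) (perimeter = 2·32·7.000·sin(180°/32) = 43.91 mm); Subtracting the remaining from the first: starting from the 13.5×10.5 cube, the 6×8.5 cube at (1.5, 14) misses the remaining region (no effect); the r=7 cylinder at (12.5, 4.5) partially overlaps it — only the 75.44 mm² overlap (of its 152.95 mm²) is removed, clipping the outline — boundary = 38.78 mm. So its perimeter = 38.78 mm. Layer 99 (z = 19.8): the 13.5×10.5 cube contributes its full rectangle (perimeter 48.00 mm); the cube at (1.5, 14) (footprint 6×8.5) is included at this height (perimeter 29.00 mm); the cylinder at (12.5, 4.5) is not intersected at this z (z outside [1.5, 11.5]); Subtracting the remaining from the first: starting from the 13.5×10.5 cube, the 6×8.5 cube at (1.5, 14) misses the remaining region (no effect) — boundary = 48.00 mm. So its perimeter = 48.00 mm. Layer 99 is larger (48.00 vs 38.78 mm).

layer 99 (z = 19.8 mm)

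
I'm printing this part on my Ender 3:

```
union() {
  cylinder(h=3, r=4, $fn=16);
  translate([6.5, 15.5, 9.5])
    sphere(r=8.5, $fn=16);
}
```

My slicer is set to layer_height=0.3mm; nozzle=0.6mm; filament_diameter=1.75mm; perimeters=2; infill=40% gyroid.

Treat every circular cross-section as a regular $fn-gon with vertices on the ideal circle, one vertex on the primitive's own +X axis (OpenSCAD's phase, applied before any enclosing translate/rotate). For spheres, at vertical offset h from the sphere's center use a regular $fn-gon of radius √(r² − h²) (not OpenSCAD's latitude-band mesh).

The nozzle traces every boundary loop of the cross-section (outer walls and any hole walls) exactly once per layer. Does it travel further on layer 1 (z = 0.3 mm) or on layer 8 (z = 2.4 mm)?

Layer 1 (z = 0.3): the r=4 cylinder contributes a regular 16-gon of circumradius 4 (perimeter = 2·16·4.000·sin(180°/16) = 24.97 mm); the sphere at (6.5, 15.5) is not intersected at this z (|z−center|=9.200 > r=8.5); Taking the union: only the r=4 cylinder is present, so the union is just that shape — boundary = 24.97 mm. So its perimeter = 24.97 mm. Layer 8 (z = 2.4): the r=4 cylinder gives a regular 16-gon of circumradius 4 (constant along its height) (perimeter = 2·16·4.000·sin(180°/16) = 24.97 mm); the r=8.5 sphere at (6.5, 15.5) slices to a regular 16-gon of circumradius 4.673 (√(r²−h²) with h=7.1 from center) (perimeter = 2·16·4.673·sin(180°/16) = 29.18 mm); Taking the union: the 2 present regions are separate (no shared area or edge), so areas and boundary lengths simply add and each stays a separate island — boundary = 54.15 mm. So its perimeter = 54.15 mm. Layer 8 is larger (54.15 vs 24.97 mm).

layer 8 (z = 2.4 mm)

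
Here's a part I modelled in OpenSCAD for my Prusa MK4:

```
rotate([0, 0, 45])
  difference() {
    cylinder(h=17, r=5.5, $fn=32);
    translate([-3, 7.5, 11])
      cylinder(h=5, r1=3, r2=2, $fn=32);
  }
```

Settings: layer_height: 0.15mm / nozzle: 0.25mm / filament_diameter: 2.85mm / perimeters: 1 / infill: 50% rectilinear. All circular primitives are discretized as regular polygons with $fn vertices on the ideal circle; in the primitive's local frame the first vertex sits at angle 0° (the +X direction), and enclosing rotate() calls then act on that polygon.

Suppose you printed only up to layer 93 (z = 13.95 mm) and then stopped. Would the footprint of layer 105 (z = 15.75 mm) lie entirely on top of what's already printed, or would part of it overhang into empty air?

entirely on top

Compare the two slices. At z = 13.95: the r=5.5 cylinder contributes a regular 32-gon of circumradius 5.5 (area = (32/2)·5.500²·sin(360°/32) = 94.42 mm²); the cone at (-3, 7.5): at t=0.590 of its height the radius interpolates to r₁+(r₂−r₁)t = 2.410, giving a regular 32-gon of that circumradius (area = (32/2)·2.410²·sin(360°/32) = 18.13 mm²); Subtracting the remaining from the first: starting from the r=5.5 cylinder (94.42 mm²), the cone at (-3, 7.5) misses the remaining region (no effect) — area = 94.42 mm²; (whole slice rotated 45° about Z — lengths, areas and connectivity unchanged). At z = 15.75: the r=5.5 cylinder gives a regular 32-gon of circumradius 5.5 (constant along its height) (area = (32/2)·5.500²·sin(360°/32) = 94.42 mm²); the cone at (-3, 7.5) contributes a regular 32-gon of circumradius 2.050 (interpolated between r1=3 and r2=2 at t=0.950) (area = (32/2)·2.050²·sin(360°/32) = 13.12 mm²); Subtracting the remaining from the first: starting from the r=5.5 cylinder (94.42 mm²), the cone at (-3, 7.5) misses the remaining region (no effect) — area = 94.42 mm²; (rotated 45° about Z; rotation is an isometry so areas/perimeters/island counts are preserved). Checking containment: the cross-section at z = 15.75 is a subset of the cross-section at z = 13.95.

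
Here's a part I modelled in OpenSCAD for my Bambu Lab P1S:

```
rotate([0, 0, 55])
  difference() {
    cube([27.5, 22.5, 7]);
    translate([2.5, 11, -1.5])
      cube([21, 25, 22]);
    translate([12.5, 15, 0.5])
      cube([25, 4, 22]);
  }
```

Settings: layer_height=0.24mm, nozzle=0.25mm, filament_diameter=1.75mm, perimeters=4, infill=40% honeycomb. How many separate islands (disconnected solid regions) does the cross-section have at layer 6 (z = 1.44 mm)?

2

At z = 1.44 mm: the 27.5×22.5 cube contributes its full rectangle; the cube at (2.5, 11) (footprint 21×25) is included at this height; the 25×4 cube at (12.5, 15) contributes its full rectangle; Subtracting the remaining from the first: starting from the 27.5×22.5 cube, the 21×25 cube at (2.5, 11) partially overlaps it — only the 241.50 mm² overlap (of its 525.00 mm²) is removed, clipping the outline; the 25×4 cube at (12.5, 15) partially overlaps it — only the 16.00 mm² overlap (of its 100.00 mm²) is removed, clipping the outline — 2 connected regions; (rotated 55° about Z; rotation is an isometry so areas/perimeters/island counts are preserved). Overall, the cross-section has 2 separate islands. Island count = 2.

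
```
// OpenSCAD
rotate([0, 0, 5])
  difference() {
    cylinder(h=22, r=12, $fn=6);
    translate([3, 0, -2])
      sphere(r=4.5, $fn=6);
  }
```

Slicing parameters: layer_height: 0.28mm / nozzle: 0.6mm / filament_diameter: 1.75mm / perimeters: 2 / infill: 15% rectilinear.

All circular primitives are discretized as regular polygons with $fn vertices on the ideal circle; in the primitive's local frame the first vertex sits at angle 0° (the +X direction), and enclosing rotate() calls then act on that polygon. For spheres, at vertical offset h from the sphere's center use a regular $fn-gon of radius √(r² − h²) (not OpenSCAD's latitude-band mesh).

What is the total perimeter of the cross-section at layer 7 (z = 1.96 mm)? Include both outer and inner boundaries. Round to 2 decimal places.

At z = 1.96 mm: the cylinder: section is a regular 6-gon, circumradius r=12 (perimeter = 2·6·12.000·sin(180°/6) = 72.00 mm); the r=4.5 sphere at (3, 0) contributes a regular 6-gon of circumradius √(4.5²−3.96²) = 2.137 (perimeter = 2·6·2.137·sin(180°/6) = 12.82 mm); Subtracting the remaining from the first: starting from the r=12 cylinder, the r=4.5 sphere at (3, 0) lies wholly inside it (removes its full 11.87 mm² and its 12.82 mm outline becomes a hole wall) — boundary (outer + 1 inner loop) = 84.82 mm; (rotated 5° about Z; rotation is an isometry so areas/perimeters/island counts are preserved). Overall, the cross-section is one region with 1 hole. Total boundary length (outer + inner) = 84.82 mm.

84.82 mm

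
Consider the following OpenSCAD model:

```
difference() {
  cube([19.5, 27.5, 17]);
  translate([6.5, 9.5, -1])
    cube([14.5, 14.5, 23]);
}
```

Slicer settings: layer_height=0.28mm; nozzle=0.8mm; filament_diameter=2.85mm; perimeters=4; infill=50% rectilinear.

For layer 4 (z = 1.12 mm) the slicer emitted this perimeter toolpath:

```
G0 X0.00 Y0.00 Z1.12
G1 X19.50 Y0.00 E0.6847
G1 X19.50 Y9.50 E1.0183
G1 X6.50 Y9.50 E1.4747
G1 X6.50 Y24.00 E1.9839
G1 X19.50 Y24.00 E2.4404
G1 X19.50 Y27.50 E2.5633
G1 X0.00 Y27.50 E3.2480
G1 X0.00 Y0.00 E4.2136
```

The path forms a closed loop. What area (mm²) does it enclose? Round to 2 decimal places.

347.75 mm²

Apply the shoelace formula to the sequence of (X, Y) vertices; enclosed area = 347.75 mm².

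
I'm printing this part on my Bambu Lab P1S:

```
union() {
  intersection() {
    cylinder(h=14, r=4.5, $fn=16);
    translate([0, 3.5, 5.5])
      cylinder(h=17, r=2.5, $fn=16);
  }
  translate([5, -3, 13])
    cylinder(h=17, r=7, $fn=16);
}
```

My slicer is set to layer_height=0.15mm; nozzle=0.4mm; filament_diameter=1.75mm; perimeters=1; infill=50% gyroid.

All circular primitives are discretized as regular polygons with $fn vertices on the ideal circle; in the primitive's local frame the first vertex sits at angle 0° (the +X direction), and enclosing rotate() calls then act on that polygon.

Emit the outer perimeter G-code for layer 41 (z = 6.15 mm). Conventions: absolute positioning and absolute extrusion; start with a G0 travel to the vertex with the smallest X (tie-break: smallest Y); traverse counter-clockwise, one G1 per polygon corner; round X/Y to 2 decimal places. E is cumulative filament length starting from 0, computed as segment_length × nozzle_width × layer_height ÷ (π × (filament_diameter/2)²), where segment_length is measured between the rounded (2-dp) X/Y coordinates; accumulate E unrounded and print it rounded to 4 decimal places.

G0 X-2.50 Y3.50 Z6.15
G1 X-2.31 Y2.54 E0.0244
G1 X-1.77 Y1.73 E0.0487
G1 X-0.96 Y1.19 E0.0730
G1 X0.00 Y1.00 E0.0974
G1 X0.96 Y1.19 E0.1218
G1 X1.77 Y1.73 E0.1461
G1 X2.31 Y2.54 E0.1704
G1 X2.50 Y3.50 E0.1948
G1 X2.47 Y3.66 E0.1988
G1 X1.72 Y4.16 E0.2213
G1 X0.00 Y4.50 E0.2651
G1 X-1.72 Y4.16 E0.3088
G1 X-2.47 Y3.66 E0.3313
G1 X-2.50 Y3.50 E0.3353

At z = 6.15 mm: the cylinder: section is a regular 16-gon, circumradius r=4.5; the cylinder at (0, 3.5): section is a regular 16-gon, circumradius r=2.5; Taking the intersection: the r=2.5 cylinder at (0, 3.5) partially overlaps the r=4.5 cylinder; clipping to the common part keeps 13.04 mm² — 1 connected region; the cylinder at (5, -3) is not intersected at this z (z outside [13, 30]); Merging all regions: only that combined region is present, so the union is just that shape — 1 connected region. The outline is a single polygon with 14 vertices. Extrusion per mm of travel: 0.4 × 0.15 / (π × 0.875²) = 0.024945. Accumulating E over each segment gives final E = 0.3353.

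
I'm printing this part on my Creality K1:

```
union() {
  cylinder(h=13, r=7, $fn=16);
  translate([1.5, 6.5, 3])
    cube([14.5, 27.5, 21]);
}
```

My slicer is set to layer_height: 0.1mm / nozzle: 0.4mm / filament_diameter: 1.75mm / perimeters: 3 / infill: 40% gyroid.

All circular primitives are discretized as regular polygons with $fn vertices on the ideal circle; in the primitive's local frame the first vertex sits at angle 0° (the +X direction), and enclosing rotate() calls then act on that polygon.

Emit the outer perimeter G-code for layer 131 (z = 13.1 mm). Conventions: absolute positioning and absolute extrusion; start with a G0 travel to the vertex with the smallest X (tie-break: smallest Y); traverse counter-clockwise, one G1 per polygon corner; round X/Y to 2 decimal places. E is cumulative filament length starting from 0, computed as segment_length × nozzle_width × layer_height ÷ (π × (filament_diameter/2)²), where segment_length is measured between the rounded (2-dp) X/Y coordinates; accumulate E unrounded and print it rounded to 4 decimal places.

G0 X1.50 Y6.50 Z13.10
G1 X16.00 Y6.50 E0.2411
G1 X16.00 Y34.00 E0.6985
G1 X1.50 Y34.00 E0.9396
G1 X1.50 Y6.50 E1.3969

At z = 13.1 mm: the cylinder does not reach this height (z outside [0, 13]); the cube at (1.5, 6.5) (footprint 14.5×27.5) is included at this height; Combining (union): only the 14.5×27.5 cube at (1.5, 6.5) is present, so the union is just that shape — 1 connected region. The outline is a single polygon with 4 vertices. Extrusion per mm of travel: 0.4 × 0.1 / (π × 0.875²) = 0.016630. Accumulating E over each segment gives final E = 1.3969.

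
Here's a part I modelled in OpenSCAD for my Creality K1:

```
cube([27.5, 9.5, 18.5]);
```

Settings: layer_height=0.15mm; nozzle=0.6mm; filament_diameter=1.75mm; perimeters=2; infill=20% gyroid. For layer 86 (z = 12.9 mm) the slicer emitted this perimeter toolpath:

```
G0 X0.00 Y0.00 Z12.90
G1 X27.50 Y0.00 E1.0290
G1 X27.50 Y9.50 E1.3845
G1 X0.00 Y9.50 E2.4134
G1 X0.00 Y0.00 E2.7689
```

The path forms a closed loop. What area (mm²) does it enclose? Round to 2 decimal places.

Apply the shoelace formula to the sequence of (X, Y) vertices; enclosed area = 261.25 mm².

261.25 mm²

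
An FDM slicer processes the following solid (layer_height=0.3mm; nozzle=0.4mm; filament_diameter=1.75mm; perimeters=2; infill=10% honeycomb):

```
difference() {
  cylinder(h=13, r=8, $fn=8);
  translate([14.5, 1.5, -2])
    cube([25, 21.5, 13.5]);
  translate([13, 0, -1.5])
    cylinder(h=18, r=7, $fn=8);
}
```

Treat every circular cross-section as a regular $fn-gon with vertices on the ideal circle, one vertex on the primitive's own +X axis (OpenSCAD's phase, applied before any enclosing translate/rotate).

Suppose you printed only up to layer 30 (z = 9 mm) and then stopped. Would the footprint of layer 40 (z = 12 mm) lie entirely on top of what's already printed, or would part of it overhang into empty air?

Compare the two slices. At z = 9: the r=8 cylinder contributes a regular 8-gon of circumradius 8 (area = (8/2)·8.000²·sin(360°/8) = 181.02 mm²); the cube at (14.5, 1.5) (footprint 25×21.5) is included at this height (area 537.50 mm²); the r=7 cylinder at (13, 0) contributes a regular 8-gon of circumradius 7 (area = (8/2)·7.000²·sin(360°/8) = 138.59 mm²); After the difference (first − rest): starting from the r=8 cylinder (181.02 mm²), the 25×21.5 cube at (14.5, 1.5) misses the remaining region (no effect); the r=7 cylinder at (13, 0) partially overlaps it — only the 4.83 mm² overlap (of its 138.59 mm²) is removed, clipping the outline — area = 176.19 mm². At z = 12: the cylinder: section is a regular 8-gon, circumradius r=8 (area = (8/2)·8.000²·sin(360°/8) = 181.02 mm²); the cube at (14.5, 1.5) does not reach this height (z outside [-2, 11.5]); the cylinder at (13, 0): section is a regular 8-gon, circumradius r=7 (area = (8/2)·7.000²·sin(360°/8) = 138.59 mm²); Subtracting the remaining from the first: starting from the r=8 cylinder (181.02 mm²), the r=7 cylinder at (13, 0) partially overlaps it — only the 4.83 mm² overlap (of its 138.59 mm²) is removed, clipping the outline — area = 176.19 mm². Checking containment: the cross-section at z = 12 is a subset of the cross-section at z = 9.

entirely on top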